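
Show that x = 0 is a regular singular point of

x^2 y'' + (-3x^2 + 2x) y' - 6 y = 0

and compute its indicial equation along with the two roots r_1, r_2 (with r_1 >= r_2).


Divide by x^2 to reach normal form y'' + P_1(x) y' + P_2(x) y = 0 with P_1(x) = -3 + 2/x and P_2(x) = -6/x^2.
x = 0 is a singular point because the y'-coefficient -3 + 2/x has a pole at x = 0 and the y-coefficient -6/x^2 has a pole at x = 0.
It is a regular singular point because x P_1(x) = p(x) = 2 - 3x and x^2 P_2(x) = q(x) = -6 are polynomials, hence analytic at x = 0.
p(0) = 2,  q(0) = -6.
Indicial equation: r(r-1) + p(0) r + q(0) = 0, i.e. r^2 + (p(0) - 1) r + q(0) = 0, i.e. r^2 + 1 r - 6 = 0.
Discriminant: (1)^2 - 4(-6) = 25, so r = (-1 ± 5)/2.
Solving: r_1 = 2, r_2 = -3.

indicial: r^2 + 1 r - 6 = 0; roots r_1 = 2, r_2 = -3


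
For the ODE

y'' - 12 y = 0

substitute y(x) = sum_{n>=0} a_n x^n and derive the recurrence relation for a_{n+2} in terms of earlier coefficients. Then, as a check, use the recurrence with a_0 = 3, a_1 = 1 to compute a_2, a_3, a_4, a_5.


Substitute y = sum_n a_n x^n into y'' + (const) y = 0.
y''(x) = sum_{n>=0} (n+2)(n+1) a_{n+2} x^n.
The ODE becomes sum_n [(n+2)(n+1) a_{n+2} - 12 a_n] x^n = 0.
Setting each coefficient to zero gives the recurrence:
  (n+2)(n+1) a_{n+2} - 12 a_n = 0,
  a_{n+2} = 12 / ((n+1)(n+2)) a_n.

Check with a_0 = 3, a_1 = 1 (apply the recurrence for n = 0, 1, 2, 3): a_0 = 3, a_1 = 1, a_2 = 18, a_3 = 2, a_4 = 18, a_5 = 6/5.

a_{n+2} = 12/((n+1)(n+2)) * a_n; check: a_0 = 3, a_1 = 1, a_2 = 18, a_3 = 2, a_4 = 18, a_5 = 6/5


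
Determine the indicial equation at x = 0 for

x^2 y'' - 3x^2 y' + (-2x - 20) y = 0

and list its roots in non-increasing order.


Divide by x^2 to reach normal form y'' + P_1(x) y' + P_2(x) y = 0 with P_1(x) = -3 and P_2(x) = -2/x - 20/x^2.
x = 0 is a singular point because the y-coefficient -2/x - 20/x^2 has a pole at x = 0.
It is a regular singular point because x P_1(x) = p(x) = -3x and x^2 P_2(x) = q(x) = -2x - 20 are polynomials, hence analytic at x = 0.
p(0) = 0,  q(0) = -20.
Indicial equation: r(r-1) + p(0) r + q(0) = 0, i.e. r^2 + (p(0) - 1) r + q(0) = 0, i.e. r^2 - 1 r - 20 = 0.
Discriminant: (-1)^2 - 4(-20) = 81, so r = (1 ± 9)/2.
Solving: r_1 = 5, r_2 = -4.

indicial: r^2 - 1 r - 20 = 0; roots r_1 = 5, r_2 = -4


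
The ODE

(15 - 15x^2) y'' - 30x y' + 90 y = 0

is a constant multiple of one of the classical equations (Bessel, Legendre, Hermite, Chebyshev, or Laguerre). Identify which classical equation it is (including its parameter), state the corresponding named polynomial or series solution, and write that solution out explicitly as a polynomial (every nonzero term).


All three coefficients share the factor 15; dividing through by 15 gives  (1 - x^2) y'' - 2x y' + 6 y = 0.
This matches the Legendre equation (1 - x^2) y'' - 2x y' + n(n+1) y = 0 (note the -2x y' term) with n(n+1) = 6, so n = 2; the polynomial solution is P_2(x).
With y = sum_k a_k x^k, matching x^k gives (k+2)(k+1) a_{k+2} = [k(k+1) - n(n+1)] a_k = (k - 2)(k + 3) a_k. The right side vanishes at k = 2, so the series with the parity of 2 terminates at degree 2.
Standard normalization (P_n(1) = 1): leading coefficient (2n)!/(2^n (n!)^2) = 24/(4*4) = 3/2, so a_2 = 3/2. Work downward with a_k = (k+1)(k+2) a_{k+2} / ((k - 2)(k + 3)):
  a_0 = (1)(2)(3/2) / ((0 - 2)(0 + 3)) = 3/(-6) = -1/2
Hence P_2(x) = 3 x^2/2 - 1/2.

P_2(x); series = 3 x^2/2 - 1/2


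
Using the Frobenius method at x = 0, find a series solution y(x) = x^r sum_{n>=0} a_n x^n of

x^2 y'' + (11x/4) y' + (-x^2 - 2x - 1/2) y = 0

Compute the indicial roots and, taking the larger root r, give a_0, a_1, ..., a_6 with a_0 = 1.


Write in Frobenius form y'' + (p(x)/x) y' + (q(x)/x^2) y = 0:
  p(x) = 11/4,  q(x) = -x^2 - 2x - 1/2.
Indicial equation: r(r-1) + (11/4) r + (-1/2) = 0 -> roots r_1 = 1/4, r_2 = -2.
Take r = r_1 = 1/4. Let y(x) = x^r sum_{n>=0} a_n x^n with a_0 = 1.
Substitute y = x^r sum a_n x^n and match x^{r+n}. The recurrence is
  D(n) a_n - 2 a_{n-1} - 1 a_{n-2} = 0,  where D(n) = (r+n)(r+n-1) + (11/4)(r+n) + (-1/2).
  a_n = [2 a_{n-1} + 1 a_{n-2}] / D(n).
Since the indicial polynomial factors as (r - r_1)(r - r_2), D(n) = (r_1 + n - r_1)(r_1 + n - r_2) = n(n + 9/4).
Evaluating step by step (a_0 = 1):
  n = 1: D(1) = 1(1 + 9/4) = 13/4; numerator = 2(1) = 2; a_1 = (2)/(13/4) = 8/13
  n = 2: D(2) = 2(2 + 9/4) = 17/2; numerator = 2(8/13) + 1(1) = 29/13; a_2 = (29/13)/(17/2) = 58/221
  n = 3: D(3) = 3(3 + 9/4) = 63/4; numerator = 2(58/221) + 1(8/13) = 252/221; a_3 = (252/221)/(63/4) = 16/221
  n = 4: D(4) = 4(4 + 9/4) = 25; numerator = 2(16/221) + 1(58/221) = 90/221; a_4 = (90/221)/(25) = 18/1105
  n = 5: D(5) = 5(5 + 9/4) = 145/4; numerator = 2(18/1105) + 1(16/221) = 116/1105; a_5 = (116/1105)/(145/4) = 16/5525
  n = 6: D(6) = 6(6 + 9/4) = 99/2; numerator = 2(16/5525) + 1(18/1105) = 122/5525; a_6 = (122/5525)/(99/2) = 244/546975

r = 1/4; a_0 = 1; a_1 = 8/13; a_2 = 58/221; a_3 = 16/221; a_4 = 18/1105; a_5 = 16/5525; a_6 = 244/546975


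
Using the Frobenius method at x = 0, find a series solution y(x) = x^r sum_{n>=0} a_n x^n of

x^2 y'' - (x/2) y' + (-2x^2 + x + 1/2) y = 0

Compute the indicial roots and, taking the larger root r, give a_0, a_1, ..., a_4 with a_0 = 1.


Write in Frobenius form y'' + (p(x)/x) y' + (q(x)/x^2) y = 0:
  p(x) = -1/2,  q(x) = -2x^2 + x + 1/2.
Indicial equation: r(r-1) + (-1/2) r + (1/2) = 0 -> roots r_1 = 1, r_2 = 1/2.
Take r = r_1 = 1. Let y(x) = x^r sum_{n>=0} a_n x^n with a_0 = 1.
Substitute y = x^r sum a_n x^n and match x^{r+n}. The recurrence is
  D(n) a_n + 1 a_{n-1} - 2 a_{n-2} = 0,  where D(n) = (r+n)(r+n-1) + (-1/2)(r+n) + (1/2).
  a_n = [-1 a_{n-1} + 2 a_{n-2}] / D(n).
Since the indicial polynomial factors as (r - r_1)(r - r_2), D(n) = (r_1 + n - r_1)(r_1 + n - r_2) = n(n + 1/2).
Evaluating step by step (a_0 = 1):
  n = 1: D(1) = 1(1 + 1/2) = 3/2; numerator = -1(1) = -1; a_1 = (-1)/(3/2) = -2/3
  n = 2: D(2) = 2(2 + 1/2) = 5; numerator = -1(-2/3) + 2(1) = 8/3; a_2 = (8/3)/(5) = 8/15
  n = 3: D(3) = 3(3 + 1/2) = 21/2; numerator = -1(8/15) + 2(-2/3) = -28/15; a_3 = (-28/15)/(21/2) = -8/45
  n = 4: D(4) = 4(4 + 1/2) = 18; numerator = -1(-8/45) + 2(8/15) = 56/45; a_4 = (56/45)/(18) = 28/405

r = 1; a_0 = 1; a_1 = -2/3; a_2 = 8/15; a_3 = -8/45; a_4 = 28/405


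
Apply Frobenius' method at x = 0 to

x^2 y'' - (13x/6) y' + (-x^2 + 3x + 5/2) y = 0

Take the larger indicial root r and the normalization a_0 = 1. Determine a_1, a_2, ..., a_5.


Write in Frobenius form y'' + (p(x)/x) y' + (q(x)/x^2) y = 0:
  p(x) = -13/6,  q(x) = -x^2 + 3x + 5/2.
Indicial equation: r(r-1) + (-13/6) r + (5/2) = 0 -> roots r_1 = 5/3, r_2 = 3/2.
Take r = r_1 = 5/3. Let y(x) = x^r sum_{n>=0} a_n x^n with a_0 = 1.
Substitute y = x^r sum a_n x^n and match x^{r+n}. The recurrence is
  D(n) a_n + 3 a_{n-1} - 1 a_{n-2} = 0,  where D(n) = (r+n)(r+n-1) + (-13/6)(r+n) + (5/2).
  a_n = [-3 a_{n-1} + 1 a_{n-2}] / D(n).
Since the indicial polynomial factors as (r - r_1)(r - r_2), D(n) = (r_1 + n - r_1)(r_1 + n - r_2) = n(n + 1/6).
Evaluating step by step (a_0 = 1):
  n = 1: D(1) = 1(1 + 1/6) = 7/6; numerator = -3(1) = -3; a_1 = (-3)/(7/6) = -18/7
  n = 2: D(2) = 2(2 + 1/6) = 13/3; numerator = -3(-18/7) + 1(1) = 61/7; a_2 = (61/7)/(13/3) = 183/91
  n = 3: D(3) = 3(3 + 1/6) = 19/2; numerator = -3(183/91) + 1(-18/7) = -783/91; a_3 = (-783/91)/(19/2) = -1566/1729
  n = 4: D(4) = 4(4 + 1/6) = 50/3; numerator = -3(-1566/1729) + 1(183/91) = 8175/1729; a_4 = (8175/1729)/(50/3) = 981/3458
  n = 5: D(5) = 5(5 + 1/6) = 155/6; numerator = -3(981/3458) + 1(-1566/1729) = -6075/3458; a_5 = (-6075/3458)/(155/6) = -3645/53599

r = 5/3; a_0 = 1; a_1 = -18/7; a_2 = 183/91; a_3 = -1566/1729; a_4 = 981/3458; a_5 = -3645/53599


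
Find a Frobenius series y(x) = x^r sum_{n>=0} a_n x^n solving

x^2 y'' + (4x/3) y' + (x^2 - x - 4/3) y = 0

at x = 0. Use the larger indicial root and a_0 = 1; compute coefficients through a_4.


Write in Frobenius form y'' + (p(x)/x) y' + (q(x)/x^2) y = 0:
  p(x) = 4/3,  q(x) = x^2 - x - 4/3.
Indicial equation: r(r-1) + (4/3) r + (-4/3) = 0 -> roots r_1 = 1, r_2 = -4/3.
Take r = r_1 = 1. Let y(x) = x^r sum_{n>=0} a_n x^n with a_0 = 1.
Substitute y = x^r sum a_n x^n and match x^{r+n}. The recurrence is
  D(n) a_n - 1 a_{n-1} + 1 a_{n-2} = 0,  where D(n) = (r+n)(r+n-1) + (4/3)(r+n) + (-4/3).
  a_n = [1 a_{n-1} - 1 a_{n-2}] / D(n).
Since the indicial polynomial factors as (r - r_1)(r - r_2), D(n) = (r_1 + n - r_1)(r_1 + n - r_2) = n(n + 7/3).
Evaluating step by step (a_0 = 1):
  n = 1: D(1) = 1(1 + 7/3) = 10/3; numerator = 1(1) = 1; a_1 = (1)/(10/3) = 3/10
  n = 2: D(2) = 2(2 + 7/3) = 26/3; numerator = 1(3/10) - 1(1) = -7/10; a_2 = (-7/10)/(26/3) = -21/260
  n = 3: D(3) = 3(3 + 7/3) = 16; numerator = 1(-21/260) - 1(3/10) = -99/260; a_3 = (-99/260)/(16) = -99/4160
  n = 4: D(4) = 4(4 + 7/3) = 76/3; numerator = 1(-99/4160) - 1(-21/260) = 237/4160; a_4 = (237/4160)/(76/3) = 711/316160

r = 1; a_0 = 1; a_1 = 3/10; a_2 = -21/260; a_3 = -99/4160; a_4 = 711/316160


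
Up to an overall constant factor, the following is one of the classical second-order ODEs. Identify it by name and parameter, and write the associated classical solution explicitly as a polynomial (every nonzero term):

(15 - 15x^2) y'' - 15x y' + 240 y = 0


All three coefficients share the factor 15; dividing through by 15 gives  (1 - x^2) y'' - x y' + 16 y = 0.
This matches the Chebyshev equation (1 - x^2) y'' - x y' + n^2 y = 0 (note the -x y' term, not -2x y') with n^2 = 16, so n = 4; the polynomial solution is T_4(x).
With y = sum_k a_k x^k, matching x^k gives (k+2)(k+1) a_{k+2} = (k^2 - n^2) a_k = (k - 4)(k + 4) a_k. The right side vanishes at k = 4, so the series with the parity of 4 terminates at degree 4.
Standard normalization: leading coefficient of T_n is 2^(n-1), so a_4 = 2^3 = 8. Work downward with a_k = (k+1)(k+2) a_{k+2} / ((k - 4)(k + 4)):
  a_2 = (3)(4)(8) / ((2 - 4)(2 + 4)) = 96/(-12) = -8
  a_0 = (1)(2)(-8) / ((0 - 4)(0 + 4)) = -16/(-16) = 1
Hence T_4(x) = 8 x^4 - 8 x^2 + 1.

T_4(x); series = 8 x^4 - 8 x^2 + 1


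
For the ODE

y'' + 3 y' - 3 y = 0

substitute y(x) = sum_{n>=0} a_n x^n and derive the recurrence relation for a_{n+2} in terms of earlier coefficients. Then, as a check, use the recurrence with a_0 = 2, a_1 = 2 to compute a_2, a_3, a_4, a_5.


Substitute y = sum_n a_n x^n.
y''(x) has coefficient (n+2)(n+1) a_{n+2} at x^n;
3 y'(x) has coefficient 3 (n+1) a_{n+1} at x^n;
-3 y(x) has coefficient -3 a_n at x^n.
Matching x^n: (n+2)(n+1) a_{n+2} + 3 (n+1) a_{n+1} - 3 a_n = 0.
Thus a_{n+2} = [-3 (n+1) a_{n+1} + 3 a_n] / ((n+1)(n+2)).

Check with a_0 = 2, a_1 = 2 (apply the recurrence for n = 0, 1, 2, 3): a_0 = 2, a_1 = 2, a_2 = 0, a_3 = 1, a_4 = -3/4, a_5 = 3/5.

a_(n+2) = [-3 (n+1) a_(n+1) + 3 a_n] / ((n+1)(n+2)); check: a_0 = 2, a_1 = 2, a_2 = 0, a_3 = 1, a_4 = -3/4, a_5 = 3/5


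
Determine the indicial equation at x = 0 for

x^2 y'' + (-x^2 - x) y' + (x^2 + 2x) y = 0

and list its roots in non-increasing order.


Divide by x^2 to reach normal form y'' + P_1(x) y' + P_2(x) y = 0 with P_1(x) = -1 - 1/x and P_2(x) = 1 + 2/x.
x = 0 is a singular point because the y'-coefficient -1 - 1/x has a pole at x = 0 and the y-coefficient 1 + 2/x has a pole at x = 0.
It is a regular singular point because x P_1(x) = p(x) = -x - 1 and x^2 P_2(x) = q(x) = x^2 + 2x are polynomials, hence analytic at x = 0.
p(0) = -1,  q(0) = 0.
Indicial equation: r(r-1) + p(0) r + q(0) = 0, i.e. r^2 + (p(0) - 1) r + q(0) = 0, i.e. r^2 - 2 r = 0.
Discriminant: (-2)^2 - 4(0) = 4, so r = (2 ± 2)/2.
Solving: r_1 = 2, r_2 = 0.

indicial: r^2 - 2 r = 0; roots r_1 = 2, r_2 = 0


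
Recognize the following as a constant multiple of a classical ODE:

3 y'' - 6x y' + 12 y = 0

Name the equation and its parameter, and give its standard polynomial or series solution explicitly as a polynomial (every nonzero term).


All three coefficients share the factor 3; dividing through by 3 gives  y'' - 2x y' + 4 y = 0.
This matches the Hermite equation y'' - 2x y' + 2n y = 0 with 2n = 4, so n = 2; the polynomial solution is H_2(x).
With y = sum_k a_k x^k, matching x^k gives (k+2)(k+1) a_{k+2} = 2(k - n) a_k = 2(k - 2) a_k. The right side vanishes at k = 2, so the series with the parity of 2 terminates at degree 2.
Standard normalization: leading coefficient of H_n is 2^n, so a_2 = 2^2 = 4. Work downward with a_k = (k+1)(k+2) a_{k+2} / (2(k - n)):
  a_0 = (1)(2)(4) / (2(0 - 2)) = 8/(-4) = -2
Hence H_2(x) = 4 x^2 - 2.

H_2(x); series = 4 x^2 - 2


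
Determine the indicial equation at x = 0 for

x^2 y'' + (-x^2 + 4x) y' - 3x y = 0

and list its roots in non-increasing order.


Divide by x^2 to reach normal form y'' + P_1(x) y' + P_2(x) y = 0 with P_1(x) = -1 + 4/x and P_2(x) = -3/x.
x = 0 is a singular point because the y'-coefficient -1 + 4/x has a pole at x = 0 and the y-coefficient -3/x has a pole at x = 0.
It is a regular singular point because x P_1(x) = p(x) = 4 - x and x^2 P_2(x) = q(x) = -3x are polynomials, hence analytic at x = 0.
p(0) = 4,  q(0) = 0.
Indicial equation: r(r-1) + p(0) r + q(0) = 0, i.e. r^2 + (p(0) - 1) r + q(0) = 0, i.e. r^2 + 3 r = 0.
Discriminant: (3)^2 - 4(0) = 9, so r = (-3 ± 3)/2.
Solving: r_1 = 0, r_2 = -3.

indicial: r^2 + 3 r = 0; roots r_1 = 0, r_2 = -3


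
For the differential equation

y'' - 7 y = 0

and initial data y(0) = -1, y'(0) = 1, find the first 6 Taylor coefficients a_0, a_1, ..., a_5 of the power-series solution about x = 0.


Ansatz: y(x) = sum_{n>=0} a_n x^n, so y'(x) = sum_{n>=1} n a_n x^(n-1) and y''(x) = sum_{n>=2} n(n-1) a_n x^(n-2).
Substitute into P(x) y'' + Q(x) y' + R(x) y = 0 with P(x) = 1, Q(x) = 0, R(x) = -7, and match powers of x.
Initial conditions: a_0 = -1, a_1 = 1.
Setting the coefficient of each power of x to zero and solving order by order (substituting the coefficients already found):
  x^0: 2 a_2 - 7 a_0 = 0  ->  2 a_2 = 7 a_0 = -7  ->  a_2 = -7/2
  x^1: 6 a_3 - 7 a_1 = 0  ->  6 a_3 = 7 a_1 = 7  ->  a_3 = 7/6
  x^2: 12 a_4 - 7 a_2 = 0  ->  12 a_4 = 7 a_2 = -49/2  ->  a_4 = -49/24
  x^3: 20 a_5 - 7 a_3 = 0  ->  20 a_5 = 7 a_3 = 49/6  ->  a_5 = 49/120
Truncated series: y(x) = -1 + x - (7/2) x^2 + (7/6) x^3 - (49/24) x^4 + (49/120) x^5 + O(x^6).

a_0 = -1; a_1 = 1; a_2 = -7/2; a_3 = 7/6; a_4 = -49/24; a_5 = 49/120


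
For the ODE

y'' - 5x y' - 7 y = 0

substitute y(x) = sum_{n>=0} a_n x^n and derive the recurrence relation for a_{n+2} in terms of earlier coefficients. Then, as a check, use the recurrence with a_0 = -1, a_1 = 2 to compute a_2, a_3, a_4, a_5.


Substitute y = sum_n a_n x^n.
y''(x) has coefficient (n+2)(n+1) a_{n+2} at x^n;
-5 x y'(x) has coefficient -5 n a_n at x^n (shift);
-7 y(x) has coefficient -7 a_n at x^n.
Matching x^n: (n+2)(n+1) a_{n+2} + (-5n - 7) a_n = 0.
Thus a_{n+2} = (5n + 7) / ((n+1)(n+2)) * a_n.

Check with a_0 = -1, a_1 = 2 (apply the recurrence for n = 0, 1, 2, 3): a_0 = -1, a_1 = 2, a_2 = -7/2, a_3 = 4, a_4 = -119/24, a_5 = 22/5.

a_(n+2) = (5n + 7) / ((n+1)(n+2)) * a_n; check: a_0 = -1, a_1 = 2, a_2 = -7/2, a_3 = 4, a_4 = -119/24, a_5 = 22/5


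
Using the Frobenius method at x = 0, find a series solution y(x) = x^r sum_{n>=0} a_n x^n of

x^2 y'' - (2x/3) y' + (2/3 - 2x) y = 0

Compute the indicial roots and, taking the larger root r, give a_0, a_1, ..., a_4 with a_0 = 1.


Write in Frobenius form y'' + (p(x)/x) y' + (q(x)/x^2) y = 0:
  p(x) = -2/3,  q(x) = 2/3 - 2x.
Indicial equation: r(r-1) + (-2/3) r + (2/3) = 0 -> roots r_1 = 1, r_2 = 2/3.
Take r = r_1 = 1. Let y(x) = x^r sum_{n>=0} a_n x^n with a_0 = 1.
Substitute y = x^r sum a_n x^n and match x^{r+n}. The recurrence is
  D(n) a_n - 2 a_{n-1} = 0,  where D(n) = (r+n)(r+n-1) + (-2/3)(r+n) + (2/3).
  a_n = 2 / D(n) * a_{n-1}.
Since the indicial polynomial factors as (r - r_1)(r - r_2), D(n) = (r_1 + n - r_1)(r_1 + n - r_2) = n(n + 1/3).
Evaluating step by step (a_0 = 1):
  n = 1: D(1) = 1(1 + 1/3) = 4/3; numerator = 2(1) = 2; a_1 = (2)/(4/3) = 3/2
  n = 2: D(2) = 2(2 + 1/3) = 14/3; numerator = 2(3/2) = 3; a_2 = (3)/(14/3) = 9/14
  n = 3: D(3) = 3(3 + 1/3) = 10; numerator = 2(9/14) = 9/7; a_3 = (9/7)/(10) = 9/70
  n = 4: D(4) = 4(4 + 1/3) = 52/3; numerator = 2(9/70) = 9/35; a_4 = (9/35)/(52/3) = 27/1820

r = 1; a_0 = 1; a_1 = 3/2; a_2 = 9/14; a_3 = 9/70; a_4 = 27/1820


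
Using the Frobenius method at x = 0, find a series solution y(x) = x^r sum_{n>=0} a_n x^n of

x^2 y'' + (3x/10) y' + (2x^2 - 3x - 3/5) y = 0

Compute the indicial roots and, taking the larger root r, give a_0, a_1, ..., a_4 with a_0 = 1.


Write in Frobenius form y'' + (p(x)/x) y' + (q(x)/x^2) y = 0:
  p(x) = 3/10,  q(x) = 2x^2 - 3x - 3/5.
Indicial equation: r(r-1) + (3/10) r + (-3/5) = 0 -> roots r_1 = 6/5, r_2 = -1/2.
Take r = r_1 = 6/5. Let y(x) = x^r sum_{n>=0} a_n x^n with a_0 = 1.
Substitute y = x^r sum a_n x^n and match x^{r+n}. The recurrence is
  D(n) a_n - 3 a_{n-1} + 2 a_{n-2} = 0,  where D(n) = (r+n)(r+n-1) + (3/10)(r+n) + (-3/5).
  a_n = [3 a_{n-1} - 2 a_{n-2}] / D(n).
Since the indicial polynomial factors as (r - r_1)(r - r_2), D(n) = (r_1 + n - r_1)(r_1 + n - r_2) = n(n + 17/10).
Evaluating step by step (a_0 = 1):
  n = 1: D(1) = 1(1 + 17/10) = 27/10; numerator = 3(1) = 3; a_1 = (3)/(27/10) = 10/9
  n = 2: D(2) = 2(2 + 17/10) = 37/5; numerator = 3(10/9) - 2(1) = 4/3; a_2 = (4/3)/(37/5) = 20/111
  n = 3: D(3) = 3(3 + 17/10) = 141/10; numerator = 3(20/111) - 2(10/9) = -560/333; a_3 = (-560/333)/(141/10) = -5600/46953
  n = 4: D(4) = 4(4 + 17/10) = 114/5; numerator = 3(-5600/46953) - 2(20/111) = -11240/15651; a_4 = (-11240/15651)/(114/5) = -28100/892107

r = 6/5; a_0 = 1; a_1 = 10/9; a_2 = 20/111; a_3 = -5600/46953; a_4 = -28100/892107


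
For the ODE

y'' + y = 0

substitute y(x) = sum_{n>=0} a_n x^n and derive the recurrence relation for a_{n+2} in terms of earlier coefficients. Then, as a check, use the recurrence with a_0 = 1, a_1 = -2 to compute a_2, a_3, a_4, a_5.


Substitute y = sum_n a_n x^n into y'' + (const) y = 0.
y''(x) = sum_{n>=0} (n+2)(n+1) a_{n+2} x^n.
The ODE becomes sum_n [(n+2)(n+1) a_{n+2} + 1 a_n] x^n = 0.
Setting each coefficient to zero gives the recurrence:
  (n+2)(n+1) a_{n+2} + 1 a_n = 0,
  a_{n+2} = -1 / ((n+1)(n+2)) a_n.

Check with a_0 = 1, a_1 = -2 (apply the recurrence for n = 0, 1, 2, 3): a_0 = 1, a_1 = -2, a_2 = -1/2, a_3 = 1/3, a_4 = 1/24, a_5 = -1/60.

a_{n+2} = -1/((n+1)(n+2)) * a_n; check: a_0 = 1, a_1 = -2, a_2 = -1/2, a_3 = 1/3, a_4 = 1/24, a_5 = -1/60


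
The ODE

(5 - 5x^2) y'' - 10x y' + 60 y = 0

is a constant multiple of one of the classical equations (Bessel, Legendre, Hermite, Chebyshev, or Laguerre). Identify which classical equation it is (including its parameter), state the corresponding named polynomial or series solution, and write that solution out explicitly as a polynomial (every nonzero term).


All three coefficients share the factor 5; dividing through by 5 gives  (1 - x^2) y'' - 2x y' + 12 y = 0.
This matches the Legendre equation (1 - x^2) y'' - 2x y' + n(n+1) y = 0 (note the -2x y' term) with n(n+1) = 12, so n = 3; the polynomial solution is P_3(x).
With y = sum_k a_k x^k, matching x^k gives (k+2)(k+1) a_{k+2} = [k(k+1) - n(n+1)] a_k = (k - 3)(k + 4) a_k. The right side vanishes at k = 3, so the series with the parity of 3 terminates at degree 3.
Standard normalization (P_n(1) = 1): leading coefficient (2n)!/(2^n (n!)^2) = 720/(8*36) = 5/2, so a_3 = 5/2. Work downward with a_k = (k+1)(k+2) a_{k+2} / ((k - 3)(k + 4)):
  a_1 = (2)(3)(5/2) / ((1 - 3)(1 + 4)) = 15/(-10) = -3/2
Hence P_3(x) = 5 x^3/2 - 3 x/2.

P_3(x); series = 5 x^3/2 - 3 x/2


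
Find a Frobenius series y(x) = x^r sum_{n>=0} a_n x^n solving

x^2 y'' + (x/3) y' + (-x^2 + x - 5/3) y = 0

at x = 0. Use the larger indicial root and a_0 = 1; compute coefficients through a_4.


Write in Frobenius form y'' + (p(x)/x) y' + (q(x)/x^2) y = 0:
  p(x) = 1/3,  q(x) = -x^2 + x - 5/3.
Indicial equation: r(r-1) + (1/3) r + (-5/3) = 0 -> roots r_1 = 5/3, r_2 = -1.
Take r = r_1 = 5/3. Let y(x) = x^r sum_{n>=0} a_n x^n with a_0 = 1.
Substitute y = x^r sum a_n x^n and match x^{r+n}. The recurrence is
  D(n) a_n + 1 a_{n-1} - 1 a_{n-2} = 0,  where D(n) = (r+n)(r+n-1) + (1/3)(r+n) + (-5/3).
  a_n = [-1 a_{n-1} + 1 a_{n-2}] / D(n).
Since the indicial polynomial factors as (r - r_1)(r - r_2), D(n) = (r_1 + n - r_1)(r_1 + n - r_2) = n(n + 8/3).
Evaluating step by step (a_0 = 1):
  n = 1: D(1) = 1(1 + 8/3) = 11/3; numerator = -1(1) = -1; a_1 = (-1)/(11/3) = -3/11
  n = 2: D(2) = 2(2 + 8/3) = 28/3; numerator = -1(-3/11) + 1(1) = 14/11; a_2 = (14/11)/(28/3) = 3/22
  n = 3: D(3) = 3(3 + 8/3) = 17; numerator = -1(3/22) + 1(-3/11) = -9/22; a_3 = (-9/22)/(17) = -9/374
  n = 4: D(4) = 4(4 + 8/3) = 80/3; numerator = -1(-9/374) + 1(3/22) = 30/187; a_4 = (30/187)/(80/3) = 9/1496

r = 5/3; a_0 = 1; a_1 = -3/11; a_2 = 3/22; a_3 = -9/374; a_4 = 9/1496


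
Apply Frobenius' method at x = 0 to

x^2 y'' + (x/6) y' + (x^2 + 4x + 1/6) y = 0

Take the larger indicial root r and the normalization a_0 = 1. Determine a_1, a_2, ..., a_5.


Write in Frobenius form y'' + (p(x)/x) y' + (q(x)/x^2) y = 0:
  p(x) = 1/6,  q(x) = x^2 + 4x + 1/6.
Indicial equation: r(r-1) + (1/6) r + (1/6) = 0 -> roots r_1 = 1/2, r_2 = 1/3.
Take r = r_1 = 1/2. Let y(x) = x^r sum_{n>=0} a_n x^n with a_0 = 1.
Substitute y = x^r sum a_n x^n and match x^{r+n}. The recurrence is
  D(n) a_n + 4 a_{n-1} + 1 a_{n-2} = 0,  where D(n) = (r+n)(r+n-1) + (1/6)(r+n) + (1/6).
  a_n = [-4 a_{n-1} - 1 a_{n-2}] / D(n).
Since the indicial polynomial factors as (r - r_1)(r - r_2), D(n) = (r_1 + n - r_1)(r_1 + n - r_2) = n(n + 1/6).
Evaluating step by step (a_0 = 1):
  n = 1: D(1) = 1(1 + 1/6) = 7/6; numerator = -4(1) = -4; a_1 = (-4)/(7/6) = -24/7
  n = 2: D(2) = 2(2 + 1/6) = 13/3; numerator = -4(-24/7) - 1(1) = 89/7; a_2 = (89/7)/(13/3) = 267/91
  n = 3: D(3) = 3(3 + 1/6) = 19/2; numerator = -4(267/91) - 1(-24/7) = -108/13; a_3 = (-108/13)/(19/2) = -216/247
  n = 4: D(4) = 4(4 + 1/6) = 50/3; numerator = -4(-216/247) - 1(267/91) = 75/133; a_4 = (75/133)/(50/3) = 9/266
  n = 5: D(5) = 5(5 + 1/6) = 155/6; numerator = -4(9/266) - 1(-216/247) = 1278/1729; a_5 = (1278/1729)/(155/6) = 7668/267995

r = 1/2; a_0 = 1; a_1 = -24/7; a_2 = 267/91; a_3 = -216/247; a_4 = 9/266; a_5 = 7668/267995


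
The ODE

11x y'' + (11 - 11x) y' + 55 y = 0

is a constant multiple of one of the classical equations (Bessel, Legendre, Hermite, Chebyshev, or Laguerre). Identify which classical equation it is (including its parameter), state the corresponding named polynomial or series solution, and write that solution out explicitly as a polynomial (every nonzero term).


All three coefficients share the factor 11; dividing through by 11 gives  x y'' + (1 - x) y' + 5 y = 0.
This matches the Laguerre equation x y'' + (1 - x) y' + n y = 0 with n = 5; the polynomial solution is L_5(x).
With y = sum_k a_k x^k, matching x^k gives (k+1)k a_{k+1} + (k+1) a_{k+1} - k a_k + n a_k = 0, i.e. (k+1)^2 a_{k+1} = (k - n) a_k = (k - 5) a_k. The right side vanishes at k = 5, so the series terminates at degree 5.
Standard normalization L_n(0) = 1 gives a_0 = 1. Work upward with a_{k+1} = (k - 5) a_k / (k+1)^2:
  a_1 = (0 - 5)(1) / 1^2 = -5/1 = -5
  a_2 = (1 - 5)(-5) / 2^2 = 20/4 = 5
  a_3 = (2 - 5)(5) / 3^2 = -15/9 = -5/3
  a_4 = (3 - 5)(-5/3) / 4^2 = (10/3)/16 = 5/24
  a_5 = (4 - 5)(5/24) / 5^2 = (-5/24)/25 = -1/120
Hence L_5(x) = -x^5/120 + 5 x^4/24 - 5 x^3/3 + 5 x^2 - 5 x + 1.

L_5(x); series = -x^5/120 + 5 x^4/24 - 5 x^3/3 + 5 x^2 - 5 x + 1


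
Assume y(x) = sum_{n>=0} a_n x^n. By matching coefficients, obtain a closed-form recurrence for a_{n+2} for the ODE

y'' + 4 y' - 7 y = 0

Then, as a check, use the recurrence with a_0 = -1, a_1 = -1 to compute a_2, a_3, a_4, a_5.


Substitute y = sum_n a_n x^n.
y''(x) has coefficient (n+2)(n+1) a_{n+2} at x^n;
4 y'(x) has coefficient 4 (n+1) a_{n+1} at x^n;
-7 y(x) has coefficient -7 a_n at x^n.
Matching x^n: (n+2)(n+1) a_{n+2} + 4 (n+1) a_{n+1} - 7 a_n = 0.
Thus a_{n+2} = [-4 (n+1) a_{n+1} + 7 a_n] / ((n+1)(n+2)).

Check with a_0 = -1, a_1 = -1 (apply the recurrence for n = 0, 1, 2, 3): a_0 = -1, a_1 = -1, a_2 = -3/2, a_3 = 5/6, a_4 = -41/24, a_5 = 199/120.

a_(n+2) = [-4 (n+1) a_(n+1) + 7 a_n] / ((n+1)(n+2)); check: a_0 = -1, a_1 = -1, a_2 = -3/2, a_3 = 5/6, a_4 = -41/24, a_5 = 199/120


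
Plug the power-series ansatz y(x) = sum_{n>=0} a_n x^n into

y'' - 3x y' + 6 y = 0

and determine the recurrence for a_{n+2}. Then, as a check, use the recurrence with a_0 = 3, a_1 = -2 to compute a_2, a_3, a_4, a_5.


Substitute y = sum_n a_n x^n.
y''(x) has coefficient (n+2)(n+1) a_{n+2} at x^n;
-3 x y'(x) has coefficient -3 n a_n at x^n (shift);
6 y(x) has coefficient 6 a_n at x^n.
Matching x^n: (n+2)(n+1) a_{n+2} + (-3n + 6) a_n = 0.
Thus a_{n+2} = (3n - 6) / ((n+1)(n+2)) * a_n.

Check with a_0 = 3, a_1 = -2 (apply the recurrence for n = 0, 1, 2, 3): a_0 = 3, a_1 = -2, a_2 = -9, a_3 = 1, a_4 = 0, a_5 = 3/20.

a_(n+2) = (3n - 6) / ((n+1)(n+2)) * a_n; check: a_0 = 3, a_1 = -2, a_2 = -9, a_3 = 1, a_4 = 0, a_5 = 3/20


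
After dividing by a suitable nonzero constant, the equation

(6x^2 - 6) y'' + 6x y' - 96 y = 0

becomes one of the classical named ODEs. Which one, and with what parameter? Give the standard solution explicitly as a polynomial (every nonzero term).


All three coefficients share the factor -6; dividing through by -6 gives  (1 - x^2) y'' - x y' + 16 y = 0.
This matches the Chebyshev equation (1 - x^2) y'' - x y' + n^2 y = 0 (note the -x y' term, not -2x y') with n^2 = 16, so n = 4; the polynomial solution is T_4(x).
With y = sum_k a_k x^k, matching x^k gives (k+2)(k+1) a_{k+2} = (k^2 - n^2) a_k = (k - 4)(k + 4) a_k. The right side vanishes at k = 4, so the series with the parity of 4 terminates at degree 4.
Standard normalization: leading coefficient of T_n is 2^(n-1), so a_4 = 2^3 = 8. Work downward with a_k = (k+1)(k+2) a_{k+2} / ((k - 4)(k + 4)):
  a_2 = (3)(4)(8) / ((2 - 4)(2 + 4)) = 96/(-12) = -8
  a_0 = (1)(2)(-8) / ((0 - 4)(0 + 4)) = -16/(-16) = 1
Hence T_4(x) = 8 x^4 - 8 x^2 + 1.

T_4(x); series = 8 x^4 - 8 x^2 + 1


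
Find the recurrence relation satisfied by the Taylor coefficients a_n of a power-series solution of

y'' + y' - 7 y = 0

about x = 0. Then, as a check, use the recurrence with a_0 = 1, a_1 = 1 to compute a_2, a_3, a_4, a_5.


Substitute y = sum_n a_n x^n.
y''(x) has coefficient (n+2)(n+1) a_{n+2} at x^n;
y'(x) has coefficient (n+1) a_{n+1} at x^n;
-7 y(x) has coefficient -7 a_n at x^n.
Matching x^n: (n+2)(n+1) a_{n+2} + (n+1) a_{n+1} - 7 a_n = 0.
Thus a_{n+2} = [-(n+1) a_{n+1} + 7 a_n] / ((n+1)(n+2)).

Check with a_0 = 1, a_1 = 1 (apply the recurrence for n = 0, 1, 2, 3): a_0 = 1, a_1 = 1, a_2 = 3, a_3 = 1/6, a_4 = 41/24, a_5 = -17/60.

a_(n+2) = [-(n+1) a_(n+1) + 7 a_n] / ((n+1)(n+2)); check: a_0 = 1, a_1 = 1, a_2 = 3, a_3 = 1/6, a_4 = 41/24, a_5 = -17/60


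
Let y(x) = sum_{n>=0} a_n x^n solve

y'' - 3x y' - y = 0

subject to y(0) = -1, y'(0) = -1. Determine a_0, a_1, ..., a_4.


Ansatz: y(x) = sum_{n>=0} a_n x^n, so y'(x) = sum_{n>=1} n a_n x^(n-1) and y''(x) = sum_{n>=2} n(n-1) a_n x^(n-2).
Substitute into P(x) y'' + Q(x) y' + R(x) y = 0 with P(x) = 1, Q(x) = -3x, R(x) = -1, and match powers of x.
Initial conditions: a_0 = -1, a_1 = -1.
Setting the coefficient of each power of x to zero and solving order by order (substituting the coefficients already found):
  x^0: 2 a_2 - a_0 = 0  ->  2 a_2 = a_0 = -1  ->  a_2 = -1/2
  x^1: 6 a_3 - 4 a_1 = 0  ->  6 a_3 = 4 a_1 = -4  ->  a_3 = -2/3
  x^2: 12 a_4 - 7 a_2 = 0  ->  12 a_4 = 7 a_2 = -7/2  ->  a_4 = -7/24
Truncated series: y(x) = -1 - x - (1/2) x^2 - (2/3) x^3 - (7/24) x^4 + O(x^5).

a_0 = -1; a_1 = -1; a_2 = -1/2; a_3 = -2/3; a_4 = -7/24


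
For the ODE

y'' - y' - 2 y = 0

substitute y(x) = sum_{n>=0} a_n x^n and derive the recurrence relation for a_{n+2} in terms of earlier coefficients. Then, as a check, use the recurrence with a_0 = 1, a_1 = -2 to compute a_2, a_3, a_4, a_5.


Substitute y = sum_n a_n x^n.
y''(x) has coefficient (n+2)(n+1) a_{n+2} at x^n;
-y'(x) has coefficient -(n+1) a_{n+1} at x^n;
-2 y(x) has coefficient -2 a_n at x^n.
Matching x^n: (n+2)(n+1) a_{n+2} - (n+1) a_{n+1} - 2 a_n = 0.
Thus a_{n+2} = [(n+1) a_{n+1} + 2 a_n] / ((n+1)(n+2)).

Check with a_0 = 1, a_1 = -2 (apply the recurrence for n = 0, 1, 2, 3): a_0 = 1, a_1 = -2, a_2 = 0, a_3 = -2/3, a_4 = -1/6, a_5 = -1/10.

a_(n+2) = [(n+1) a_(n+1) + 2 a_n] / ((n+1)(n+2)); check: a_0 = 1, a_1 = -2, a_2 = 0, a_3 = -2/3, a_4 = -1/6, a_5 = -1/10


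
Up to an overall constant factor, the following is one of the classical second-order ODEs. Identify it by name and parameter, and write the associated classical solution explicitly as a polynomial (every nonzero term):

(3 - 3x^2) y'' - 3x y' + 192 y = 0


All three coefficients share the factor 3; dividing through by 3 gives  (1 - x^2) y'' - x y' + 64 y = 0.
This matches the Chebyshev equation (1 - x^2) y'' - x y' + n^2 y = 0 (note the -x y' term, not -2x y') with n^2 = 64, so n = 8; the polynomial solution is T_8(x).
With y = sum_k a_k x^k, matching x^k gives (k+2)(k+1) a_{k+2} = (k^2 - n^2) a_k = (k - 8)(k + 8) a_k. The right side vanishes at k = 8, so the series with the parity of 8 terminates at degree 8.
Standard normalization: leading coefficient of T_n is 2^(n-1), so a_8 = 2^7 = 128. Work downward with a_k = (k+1)(k+2) a_{k+2} / ((k - 8)(k + 8)):
  a_6 = (7)(8)(128) / ((6 - 8)(6 + 8)) = 7168/(-28) = -256
  a_4 = (5)(6)(-256) / ((4 - 8)(4 + 8)) = -7680/(-48) = 160
  a_2 = (3)(4)(160) / ((2 - 8)(2 + 8)) = 1920/(-60) = -32
  a_0 = (1)(2)(-32) / ((0 - 8)(0 + 8)) = -64/(-64) = 1
Hence T_8(x) = 128 x^8 - 256 x^6 + 160 x^4 - 32 x^2 + 1.

T_8(x); series = 128 x^8 - 256 x^6 + 160 x^4 - 32 x^2 + 1


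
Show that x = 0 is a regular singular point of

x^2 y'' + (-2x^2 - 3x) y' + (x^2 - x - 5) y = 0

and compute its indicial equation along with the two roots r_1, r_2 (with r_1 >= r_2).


Divide by x^2 to reach normal form y'' + P_1(x) y' + P_2(x) y = 0 with P_1(x) = -2 - 3/x and P_2(x) = 1 - 1/x - 5/x^2.
x = 0 is a singular point because the y'-coefficient -2 - 3/x has a pole at x = 0 and the y-coefficient 1 - 1/x - 5/x^2 has a pole at x = 0.
It is a regular singular point because x P_1(x) = p(x) = -2x - 3 and x^2 P_2(x) = q(x) = x^2 - x - 5 are polynomials, hence analytic at x = 0.
p(0) = -3,  q(0) = -5.
Indicial equation: r(r-1) + p(0) r + q(0) = 0, i.e. r^2 + (p(0) - 1) r + q(0) = 0, i.e. r^2 - 4 r - 5 = 0.
Discriminant: (-4)^2 - 4(-5) = 36, so r = (4 ± 6)/2.
Solving: r_1 = 5, r_2 = -1.

indicial: r^2 - 4 r - 5 = 0; roots r_1 = 5, r_2 = -1


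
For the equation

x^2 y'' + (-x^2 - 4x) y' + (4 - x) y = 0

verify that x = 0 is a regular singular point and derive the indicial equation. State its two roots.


Divide by x^2 to reach normal form y'' + P_1(x) y' + P_2(x) y = 0 with P_1(x) = -1 - 4/x and P_2(x) = -1/x + 4/x^2.
x = 0 is a singular point because the y'-coefficient -1 - 4/x has a pole at x = 0 and the y-coefficient -1/x + 4/x^2 has a pole at x = 0.
It is a regular singular point because x P_1(x) = p(x) = -x - 4 and x^2 P_2(x) = q(x) = 4 - x are polynomials, hence analytic at x = 0.
p(0) = -4,  q(0) = 4.
Indicial equation: r(r-1) + p(0) r + q(0) = 0, i.e. r^2 + (p(0) - 1) r + q(0) = 0, i.e. r^2 - 5 r + 4 = 0.
Discriminant: (-5)^2 - 4(4) = 9, so r = (5 ± 3)/2.
Solving: r_1 = 4, r_2 = 1.

indicial: r^2 - 5 r + 4 = 0; roots r_1 = 4, r_2 = 1


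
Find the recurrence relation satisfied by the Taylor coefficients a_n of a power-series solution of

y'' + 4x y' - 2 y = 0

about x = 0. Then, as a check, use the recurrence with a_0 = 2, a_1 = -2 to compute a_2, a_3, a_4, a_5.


Substitute y = sum_n a_n x^n.
y''(x) has coefficient (n+2)(n+1) a_{n+2} at x^n;
4 x y'(x) has coefficient 4 n a_n at x^n (shift);
-2 y(x) has coefficient -2 a_n at x^n.
Matching x^n: (n+2)(n+1) a_{n+2} + (4n - 2) a_n = 0.
Thus a_{n+2} = (-4n + 2) / ((n+1)(n+2)) * a_n.

Check with a_0 = 2, a_1 = -2 (apply the recurrence for n = 0, 1, 2, 3): a_0 = 2, a_1 = -2, a_2 = 2, a_3 = 2/3, a_4 = -1, a_5 = -1/3.

a_(n+2) = (-4n + 2) / ((n+1)(n+2)) * a_n; check: a_0 = 2, a_1 = -2, a_2 = 2, a_3 = 2/3, a_4 = -1, a_5 = -1/3


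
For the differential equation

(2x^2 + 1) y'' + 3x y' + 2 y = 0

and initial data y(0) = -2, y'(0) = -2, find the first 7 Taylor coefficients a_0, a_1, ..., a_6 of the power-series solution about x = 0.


Ansatz: y(x) = sum_{n>=0} a_n x^n, so y'(x) = sum_{n>=1} n a_n x^(n-1) and y''(x) = sum_{n>=2} n(n-1) a_n x^(n-2).
Substitute into P(x) y'' + Q(x) y' + R(x) y = 0 with P(x) = 2x^2 + 1, Q(x) = 3x, R(x) = 2, and match powers of x.
Initial conditions: a_0 = -2, a_1 = -2.
Setting the coefficient of each power of x to zero and solving order by order (substituting the coefficients already found):
  x^0: 2 a_2 + 2 a_0 = 0  ->  2 a_2 = -2 a_0 = 4  ->  a_2 = 2
  x^1: 6 a_3 + 5 a_1 = 0  ->  6 a_3 = -5 a_1 = 10  ->  a_3 = 5/3
  x^2: 12 a_4 + 12 a_2 = 0  ->  12 a_4 = -12 a_2 = -24  ->  a_4 = -2
  x^3: 20 a_5 + 23 a_3 = 0  ->  20 a_5 = -23 a_3 = -115/3  ->  a_5 = -23/12
  x^4: 30 a_6 + 38 a_4 = 0  ->  30 a_6 = -38 a_4 = 76  ->  a_6 = 38/15
Truncated series: y(x) = -2 - 2 x + 2 x^2 + (5/3) x^3 - 2 x^4 - (23/12) x^5 + (38/15) x^6 + O(x^7).

a_0 = -2; a_1 = -2; a_2 = 2; a_3 = 5/3; a_4 = -2; a_5 = -23/12; a_6 = 38/15


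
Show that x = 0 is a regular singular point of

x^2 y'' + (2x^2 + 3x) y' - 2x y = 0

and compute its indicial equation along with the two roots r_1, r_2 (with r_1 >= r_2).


Divide by x^2 to reach normal form y'' + P_1(x) y' + P_2(x) y = 0 with P_1(x) = 2 + 3/x and P_2(x) = -2/x.
x = 0 is a singular point because the y'-coefficient 2 + 3/x has a pole at x = 0 and the y-coefficient -2/x has a pole at x = 0.
It is a regular singular point because x P_1(x) = p(x) = 2x + 3 and x^2 P_2(x) = q(x) = -2x are polynomials, hence analytic at x = 0.
p(0) = 3,  q(0) = 0.
Indicial equation: r(r-1) + p(0) r + q(0) = 0, i.e. r^2 + (p(0) - 1) r + q(0) = 0, i.e. r^2 + 2 r = 0.
Discriminant: (2)^2 - 4(0) = 4, so r = (-2 ± 2)/2.
Solving: r_1 = 0, r_2 = -2.

indicial: r^2 + 2 r = 0; roots r_1 = 0, r_2 = -2


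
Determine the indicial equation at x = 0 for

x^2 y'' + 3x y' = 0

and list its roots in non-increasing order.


Divide by x^2 to reach normal form y'' + P_1(x) y' + P_2(x) y = 0 with P_1(x) = 3/x and P_2(x) = 0.
x = 0 is a singular point because the y'-coefficient 3/x has a pole at x = 0.
It is a regular singular point because x P_1(x) = p(x) = 3 and x^2 P_2(x) = q(x) = 0 are polynomials, hence analytic at x = 0.
p(0) = 3,  q(0) = 0.
Indicial equation: r(r-1) + p(0) r + q(0) = 0, i.e. r^2 + (p(0) - 1) r + q(0) = 0, i.e. r^2 + 2 r = 0.
Discriminant: (2)^2 - 4(0) = 4, so r = (-2 ± 2)/2.
Solving: r_1 = 0, r_2 = -2.

indicial: r^2 + 2 r = 0; roots r_1 = 0, r_2 = -2


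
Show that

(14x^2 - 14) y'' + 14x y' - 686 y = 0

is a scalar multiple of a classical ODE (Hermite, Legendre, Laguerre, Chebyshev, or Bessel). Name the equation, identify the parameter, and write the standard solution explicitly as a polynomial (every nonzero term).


All three coefficients share the factor -14; dividing through by -14 gives  (1 - x^2) y'' - x y' + 49 y = 0.
This matches the Chebyshev equation (1 - x^2) y'' - x y' + n^2 y = 0 (note the -x y' term, not -2x y') with n^2 = 49, so n = 7; the polynomial solution is T_7(x).
With y = sum_k a_k x^k, matching x^k gives (k+2)(k+1) a_{k+2} = (k^2 - n^2) a_k = (k - 7)(k + 7) a_k. The right side vanishes at k = 7, so the series with the parity of 7 terminates at degree 7.
Standard normalization: leading coefficient of T_n is 2^(n-1), so a_7 = 2^6 = 64. Work downward with a_k = (k+1)(k+2) a_{k+2} / ((k - 7)(k + 7)):
  a_5 = (6)(7)(64) / ((5 - 7)(5 + 7)) = 2688/(-24) = -112
  a_3 = (4)(5)(-112) / ((3 - 7)(3 + 7)) = -2240/(-40) = 56
  a_1 = (2)(3)(56) / ((1 - 7)(1 + 7)) = 336/(-48) = -7
Hence T_7(x) = 64 x^7 - 112 x^5 + 56 x^3 - 7 x.

T_7(x); series = 64 x^7 - 112 x^5 + 56 x^3 - 7 x


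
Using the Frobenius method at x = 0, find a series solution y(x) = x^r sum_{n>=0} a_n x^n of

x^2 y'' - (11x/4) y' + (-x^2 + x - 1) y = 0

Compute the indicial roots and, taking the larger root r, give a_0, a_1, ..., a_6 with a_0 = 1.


Write in Frobenius form y'' + (p(x)/x) y' + (q(x)/x^2) y = 0:
  p(x) = -11/4,  q(x) = -x^2 + x - 1.
Indicial equation: r(r-1) + (-11/4) r + (-1) = 0 -> roots r_1 = 4, r_2 = -1/4.
Take r = r_1 = 4. Let y(x) = x^r sum_{n>=0} a_n x^n with a_0 = 1.
Substitute y = x^r sum a_n x^n and match x^{r+n}. The recurrence is
  D(n) a_n + 1 a_{n-1} - 1 a_{n-2} = 0,  where D(n) = (r+n)(r+n-1) + (-11/4)(r+n) + (-1).
  a_n = [-1 a_{n-1} + 1 a_{n-2}] / D(n).
Since the indicial polynomial factors as (r - r_1)(r - r_2), D(n) = (r_1 + n - r_1)(r_1 + n - r_2) = n(n + 17/4).
Evaluating step by step (a_0 = 1):
  n = 1: D(1) = 1(1 + 17/4) = 21/4; numerator = -1(1) = -1; a_1 = (-1)/(21/4) = -4/21
  n = 2: D(2) = 2(2 + 17/4) = 25/2; numerator = -1(-4/21) + 1(1) = 25/21; a_2 = (25/21)/(25/2) = 2/21
  n = 3: D(3) = 3(3 + 17/4) = 87/4; numerator = -1(2/21) + 1(-4/21) = -2/7; a_3 = (-2/7)/(87/4) = -8/609
  n = 4: D(4) = 4(4 + 17/4) = 33; numerator = -1(-8/609) + 1(2/21) = 22/203; a_4 = (22/203)/(33) = 2/609
  n = 5: D(5) = 5(5 + 17/4) = 185/4; numerator = -1(2/609) + 1(-8/609) = -10/609; a_5 = (-10/609)/(185/4) = -8/22533
  n = 6: D(6) = 6(6 + 17/4) = 123/2; numerator = -1(-8/22533) + 1(2/609) = 82/22533; a_6 = (82/22533)/(123/2) = 4/67599

r = 4; a_0 = 1; a_1 = -4/21; a_2 = 2/21; a_3 = -8/609; a_4 = 2/609; a_5 = -8/22533; a_6 = 4/67599


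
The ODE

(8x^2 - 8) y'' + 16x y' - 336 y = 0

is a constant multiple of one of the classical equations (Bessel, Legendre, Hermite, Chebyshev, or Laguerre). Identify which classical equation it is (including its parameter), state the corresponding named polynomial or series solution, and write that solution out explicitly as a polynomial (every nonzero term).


All three coefficients share the factor -8; dividing through by -8 gives  (1 - x^2) y'' - 2x y' + 42 y = 0.
This matches the Legendre equation (1 - x^2) y'' - 2x y' + n(n+1) y = 0 (note the -2x y' term) with n(n+1) = 42, so n = 6; the polynomial solution is P_6(x).
With y = sum_k a_k x^k, matching x^k gives (k+2)(k+1) a_{k+2} = [k(k+1) - n(n+1)] a_k = (k - 6)(k + 7) a_k. The right side vanishes at k = 6, so the series with the parity of 6 terminates at degree 6.
Standard normalization (P_n(1) = 1): leading coefficient (2n)!/(2^n (n!)^2) = 479001600/(64*518400) = 231/16, so a_6 = 231/16. Work downward with a_k = (k+1)(k+2) a_{k+2} / ((k - 6)(k + 7)):
  a_4 = (5)(6)(231/16) / ((4 - 6)(4 + 7)) = (3465/8)/(-22) = -315/16
  a_2 = (3)(4)(-315/16) / ((2 - 6)(2 + 7)) = (-945/4)/(-36) = 105/16
  a_0 = (1)(2)(105/16) / ((0 - 6)(0 + 7)) = (105/8)/(-42) = -5/16
Hence P_6(x) = 231 x^6/16 - 315 x^4/16 + 105 x^2/16 - 5/16.

P_6(x); series = 231 x^6/16 - 315 x^4/16 + 105 x^2/16 - 5/16


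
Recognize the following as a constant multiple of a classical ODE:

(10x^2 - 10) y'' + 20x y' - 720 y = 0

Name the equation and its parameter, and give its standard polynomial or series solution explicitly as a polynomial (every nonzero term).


All three coefficients share the factor -10; dividing through by -10 gives  (1 - x^2) y'' - 2x y' + 72 y = 0.
This matches the Legendre equation (1 - x^2) y'' - 2x y' + n(n+1) y = 0 (note the -2x y' term) with n(n+1) = 72, so n = 8; the polynomial solution is P_8(x).
With y = sum_k a_k x^k, matching x^k gives (k+2)(k+1) a_{k+2} = [k(k+1) - n(n+1)] a_k = (k - 8)(k + 9) a_k. The right side vanishes at k = 8, so the series with the parity of 8 terminates at degree 8.
Standard normalization (P_n(1) = 1): leading coefficient (2n)!/(2^n (n!)^2) = 20922789888000/(256*1625702400) = 6435/128, so a_8 = 6435/128. Work downward with a_k = (k+1)(k+2) a_{k+2} / ((k - 8)(k + 9)):
  a_6 = (7)(8)(6435/128) / ((6 - 8)(6 + 9)) = (45045/16)/(-30) = -3003/32
  a_4 = (5)(6)(-3003/32) / ((4 - 8)(4 + 9)) = (-45045/16)/(-52) = 3465/64
  a_2 = (3)(4)(3465/64) / ((2 - 8)(2 + 9)) = (10395/16)/(-66) = -315/32
  a_0 = (1)(2)(-315/32) / ((0 - 8)(0 + 9)) = (-315/16)/(-72) = 35/128
Hence P_8(x) = 6435 x^8/128 - 3003 x^6/32 + 3465 x^4/64 - 315 x^2/32 + 35/128.

P_8(x); series = 6435 x^8/128 - 3003 x^6/32 + 3465 x^4/64 - 315 x^2/32 + 35/128


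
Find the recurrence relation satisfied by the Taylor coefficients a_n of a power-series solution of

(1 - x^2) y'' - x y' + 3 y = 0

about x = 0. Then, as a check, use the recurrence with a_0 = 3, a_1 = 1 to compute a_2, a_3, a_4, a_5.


Substitute y = sum_n a_n x^n.
(1 - 1 x^2) y'' contributes (n+2)(n+1) a_{n+2} - n(n-1) a_n at x^n.
-x y'(x) contributes -n a_n at x^n.
3 y(x) contributes 3 a_n at x^n.
Matching x^n: (n+2)(n+1) a_{n+2} + (-n(n-1) - n + 3) a_n = 0.
Thus a_{n+2} = (n(n-1) + n - 3) / ((n+1)(n+2)) * a_n.

Check with a_0 = 3, a_1 = 1 (apply the recurrence for n = 0, 1, 2, 3): a_0 = 3, a_1 = 1, a_2 = -9/2, a_3 = -1/3, a_4 = -3/8, a_5 = -1/10.

a_(n+2) = (n(n-1) + n - 3) / ((n+1)(n+2)) * a_n; check: a_0 = 3, a_1 = 1, a_2 = -9/2, a_3 = -1/3, a_4 = -3/8, a_5 = -1/10
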